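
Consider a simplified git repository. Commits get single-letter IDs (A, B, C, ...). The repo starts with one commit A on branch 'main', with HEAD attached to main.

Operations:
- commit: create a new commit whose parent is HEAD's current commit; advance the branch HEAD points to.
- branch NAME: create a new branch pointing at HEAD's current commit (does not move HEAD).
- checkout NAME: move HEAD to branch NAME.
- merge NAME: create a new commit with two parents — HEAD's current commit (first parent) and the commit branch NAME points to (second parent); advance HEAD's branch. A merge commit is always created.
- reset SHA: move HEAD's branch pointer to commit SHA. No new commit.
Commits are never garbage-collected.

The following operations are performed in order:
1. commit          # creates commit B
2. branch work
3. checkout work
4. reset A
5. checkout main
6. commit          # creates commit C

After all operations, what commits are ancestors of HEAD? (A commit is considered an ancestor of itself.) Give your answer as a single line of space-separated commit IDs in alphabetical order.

After op 1 (commit): HEAD=main@B [main=B]
After op 2 (branch): HEAD=main@B [main=B work=B]
After op 3 (checkout): HEAD=work@B [main=B work=B]
After op 4 (reset): HEAD=work@A [main=B work=A]
After op 5 (checkout): HEAD=main@B [main=B work=A]
After op 6 (commit): HEAD=main@C [main=C work=A]

Answer: A B C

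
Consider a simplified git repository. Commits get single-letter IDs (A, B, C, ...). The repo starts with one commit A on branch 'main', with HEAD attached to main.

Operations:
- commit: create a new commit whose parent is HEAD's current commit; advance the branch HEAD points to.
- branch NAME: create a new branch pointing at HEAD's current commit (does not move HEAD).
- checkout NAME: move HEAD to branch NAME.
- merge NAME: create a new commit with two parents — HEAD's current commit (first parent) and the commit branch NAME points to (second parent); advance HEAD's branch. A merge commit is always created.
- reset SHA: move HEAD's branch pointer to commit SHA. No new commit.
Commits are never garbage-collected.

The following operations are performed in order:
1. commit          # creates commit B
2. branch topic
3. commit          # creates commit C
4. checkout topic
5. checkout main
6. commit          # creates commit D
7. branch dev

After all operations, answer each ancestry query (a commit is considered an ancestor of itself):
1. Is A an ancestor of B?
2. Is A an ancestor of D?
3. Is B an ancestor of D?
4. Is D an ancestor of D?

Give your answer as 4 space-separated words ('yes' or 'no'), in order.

After op 1 (commit): HEAD=main@B [main=B]
After op 2 (branch): HEAD=main@B [main=B topic=B]
After op 3 (commit): HEAD=main@C [main=C topic=B]
After op 4 (checkout): HEAD=topic@B [main=C topic=B]
After op 5 (checkout): HEAD=main@C [main=C topic=B]
After op 6 (commit): HEAD=main@D [main=D topic=B]
After op 7 (branch): HEAD=main@D [dev=D main=D topic=B]
ancestors(B) = {A,B}; A in? yes
ancestors(D) = {A,B,C,D}; A in? yes
ancestors(D) = {A,B,C,D}; B in? yes
ancestors(D) = {A,B,C,D}; D in? yes

Answer: yes yes yes yes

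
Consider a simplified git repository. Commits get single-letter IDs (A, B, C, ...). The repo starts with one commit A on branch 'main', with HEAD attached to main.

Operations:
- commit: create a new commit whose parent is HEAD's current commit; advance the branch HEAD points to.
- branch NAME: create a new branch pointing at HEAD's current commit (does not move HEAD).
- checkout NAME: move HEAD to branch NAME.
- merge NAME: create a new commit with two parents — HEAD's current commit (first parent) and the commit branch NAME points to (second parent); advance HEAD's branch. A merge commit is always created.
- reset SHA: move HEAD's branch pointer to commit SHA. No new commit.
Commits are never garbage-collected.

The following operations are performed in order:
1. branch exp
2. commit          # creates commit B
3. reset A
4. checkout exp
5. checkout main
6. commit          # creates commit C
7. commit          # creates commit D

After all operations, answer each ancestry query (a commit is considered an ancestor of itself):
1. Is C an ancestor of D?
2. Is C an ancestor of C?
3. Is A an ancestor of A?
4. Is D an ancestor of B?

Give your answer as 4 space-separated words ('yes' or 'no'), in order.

After op 1 (branch): HEAD=main@A [exp=A main=A]
After op 2 (commit): HEAD=main@B [exp=A main=B]
After op 3 (reset): HEAD=main@A [exp=A main=A]
After op 4 (checkout): HEAD=exp@A [exp=A main=A]
After op 5 (checkout): HEAD=main@A [exp=A main=A]
After op 6 (commit): HEAD=main@C [exp=A main=C]
After op 7 (commit): HEAD=main@D [exp=A main=D]
ancestors(D) = {A,C,D}; C in? yes
ancestors(C) = {A,C}; C in? yes
ancestors(A) = {A}; A in? yes
ancestors(B) = {A,B}; D in? no

Answer: yes yes yes no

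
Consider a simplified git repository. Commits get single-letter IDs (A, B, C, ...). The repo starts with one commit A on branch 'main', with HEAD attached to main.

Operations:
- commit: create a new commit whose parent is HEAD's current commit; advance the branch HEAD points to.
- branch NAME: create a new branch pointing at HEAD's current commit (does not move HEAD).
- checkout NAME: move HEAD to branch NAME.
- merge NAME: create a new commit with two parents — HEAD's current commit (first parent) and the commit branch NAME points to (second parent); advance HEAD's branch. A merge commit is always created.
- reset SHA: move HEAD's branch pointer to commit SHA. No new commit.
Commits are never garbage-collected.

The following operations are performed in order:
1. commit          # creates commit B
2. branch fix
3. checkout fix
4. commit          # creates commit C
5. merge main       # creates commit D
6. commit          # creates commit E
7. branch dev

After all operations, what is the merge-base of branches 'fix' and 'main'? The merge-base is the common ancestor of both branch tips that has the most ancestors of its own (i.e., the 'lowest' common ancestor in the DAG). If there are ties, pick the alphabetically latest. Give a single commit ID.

After op 1 (commit): HEAD=main@B [main=B]
After op 2 (branch): HEAD=main@B [fix=B main=B]
After op 3 (checkout): HEAD=fix@B [fix=B main=B]
After op 4 (commit): HEAD=fix@C [fix=C main=B]
After op 5 (merge): HEAD=fix@D [fix=D main=B]
After op 6 (commit): HEAD=fix@E [fix=E main=B]
After op 7 (branch): HEAD=fix@E [dev=E fix=E main=B]
ancestors(fix=E): ['A', 'B', 'C', 'D', 'E']
ancestors(main=B): ['A', 'B']
common: ['A', 'B']

Answer: B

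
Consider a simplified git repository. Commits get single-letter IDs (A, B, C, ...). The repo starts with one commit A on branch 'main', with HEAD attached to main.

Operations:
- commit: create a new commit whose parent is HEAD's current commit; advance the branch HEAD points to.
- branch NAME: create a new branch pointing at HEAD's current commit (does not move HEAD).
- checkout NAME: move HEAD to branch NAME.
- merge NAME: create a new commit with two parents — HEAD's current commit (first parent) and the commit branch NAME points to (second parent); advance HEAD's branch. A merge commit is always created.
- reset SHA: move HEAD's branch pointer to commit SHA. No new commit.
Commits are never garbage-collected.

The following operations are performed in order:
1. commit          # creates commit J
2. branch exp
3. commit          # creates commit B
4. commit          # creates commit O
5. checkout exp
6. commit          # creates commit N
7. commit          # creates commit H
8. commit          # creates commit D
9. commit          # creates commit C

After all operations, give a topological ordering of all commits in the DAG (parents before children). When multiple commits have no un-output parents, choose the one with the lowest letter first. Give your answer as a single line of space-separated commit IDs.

Answer: A J B N H D C O

Derivation:
After op 1 (commit): HEAD=main@J [main=J]
After op 2 (branch): HEAD=main@J [exp=J main=J]
After op 3 (commit): HEAD=main@B [exp=J main=B]
After op 4 (commit): HEAD=main@O [exp=J main=O]
After op 5 (checkout): HEAD=exp@J [exp=J main=O]
After op 6 (commit): HEAD=exp@N [exp=N main=O]
After op 7 (commit): HEAD=exp@H [exp=H main=O]
After op 8 (commit): HEAD=exp@D [exp=D main=O]
After op 9 (commit): HEAD=exp@C [exp=C main=O]
commit A: parents=[]
commit B: parents=['J']
commit C: parents=['D']
commit D: parents=['H']
commit H: parents=['N']
commit J: parents=['A']
commit N: parents=['J']
commit O: parents=['B']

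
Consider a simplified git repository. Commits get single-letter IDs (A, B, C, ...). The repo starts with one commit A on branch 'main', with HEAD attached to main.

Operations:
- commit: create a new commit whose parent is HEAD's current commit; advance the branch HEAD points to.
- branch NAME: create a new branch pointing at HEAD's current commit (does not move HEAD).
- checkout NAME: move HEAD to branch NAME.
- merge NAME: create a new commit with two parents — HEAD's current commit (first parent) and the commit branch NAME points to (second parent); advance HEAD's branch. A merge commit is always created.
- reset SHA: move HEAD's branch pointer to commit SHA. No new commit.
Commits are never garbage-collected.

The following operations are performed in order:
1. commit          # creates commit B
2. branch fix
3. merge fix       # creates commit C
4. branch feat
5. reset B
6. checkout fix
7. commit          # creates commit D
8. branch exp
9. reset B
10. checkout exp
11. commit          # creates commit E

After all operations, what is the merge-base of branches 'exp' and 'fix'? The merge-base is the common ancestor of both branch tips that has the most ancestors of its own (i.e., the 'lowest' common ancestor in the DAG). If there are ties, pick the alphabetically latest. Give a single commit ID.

After op 1 (commit): HEAD=main@B [main=B]
After op 2 (branch): HEAD=main@B [fix=B main=B]
After op 3 (merge): HEAD=main@C [fix=B main=C]
After op 4 (branch): HEAD=main@C [feat=C fix=B main=C]
After op 5 (reset): HEAD=main@B [feat=C fix=B main=B]
After op 6 (checkout): HEAD=fix@B [feat=C fix=B main=B]
After op 7 (commit): HEAD=fix@D [feat=C fix=D main=B]
After op 8 (branch): HEAD=fix@D [exp=D feat=C fix=D main=B]
After op 9 (reset): HEAD=fix@B [exp=D feat=C fix=B main=B]
After op 10 (checkout): HEAD=exp@D [exp=D feat=C fix=B main=B]
After op 11 (commit): HEAD=exp@E [exp=E feat=C fix=B main=B]
ancestors(exp=E): ['A', 'B', 'D', 'E']
ancestors(fix=B): ['A', 'B']
common: ['A', 'B']

Answer: B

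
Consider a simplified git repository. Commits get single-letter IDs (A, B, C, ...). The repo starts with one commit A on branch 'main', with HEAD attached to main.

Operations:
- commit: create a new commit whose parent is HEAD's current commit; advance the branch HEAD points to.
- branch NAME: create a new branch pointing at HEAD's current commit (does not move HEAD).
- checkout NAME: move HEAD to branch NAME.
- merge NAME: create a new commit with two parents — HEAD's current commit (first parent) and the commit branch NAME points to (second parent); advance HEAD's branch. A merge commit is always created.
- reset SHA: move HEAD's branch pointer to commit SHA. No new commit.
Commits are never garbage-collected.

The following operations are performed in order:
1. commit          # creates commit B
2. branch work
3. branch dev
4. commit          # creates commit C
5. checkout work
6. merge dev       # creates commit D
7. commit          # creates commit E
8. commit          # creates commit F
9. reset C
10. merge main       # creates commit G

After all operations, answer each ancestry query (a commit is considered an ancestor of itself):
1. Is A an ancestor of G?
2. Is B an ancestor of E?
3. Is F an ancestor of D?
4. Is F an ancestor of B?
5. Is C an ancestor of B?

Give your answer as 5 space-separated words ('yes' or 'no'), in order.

After op 1 (commit): HEAD=main@B [main=B]
After op 2 (branch): HEAD=main@B [main=B work=B]
After op 3 (branch): HEAD=main@B [dev=B main=B work=B]
After op 4 (commit): HEAD=main@C [dev=B main=C work=B]
After op 5 (checkout): HEAD=work@B [dev=B main=C work=B]
After op 6 (merge): HEAD=work@D [dev=B main=C work=D]
After op 7 (commit): HEAD=work@E [dev=B main=C work=E]
After op 8 (commit): HEAD=work@F [dev=B main=C work=F]
After op 9 (reset): HEAD=work@C [dev=B main=C work=C]
After op 10 (merge): HEAD=work@G [dev=B main=C work=G]
ancestors(G) = {A,B,C,G}; A in? yes
ancestors(E) = {A,B,D,E}; B in? yes
ancestors(D) = {A,B,D}; F in? no
ancestors(B) = {A,B}; F in? no
ancestors(B) = {A,B}; C in? no

Answer: yes yes no no no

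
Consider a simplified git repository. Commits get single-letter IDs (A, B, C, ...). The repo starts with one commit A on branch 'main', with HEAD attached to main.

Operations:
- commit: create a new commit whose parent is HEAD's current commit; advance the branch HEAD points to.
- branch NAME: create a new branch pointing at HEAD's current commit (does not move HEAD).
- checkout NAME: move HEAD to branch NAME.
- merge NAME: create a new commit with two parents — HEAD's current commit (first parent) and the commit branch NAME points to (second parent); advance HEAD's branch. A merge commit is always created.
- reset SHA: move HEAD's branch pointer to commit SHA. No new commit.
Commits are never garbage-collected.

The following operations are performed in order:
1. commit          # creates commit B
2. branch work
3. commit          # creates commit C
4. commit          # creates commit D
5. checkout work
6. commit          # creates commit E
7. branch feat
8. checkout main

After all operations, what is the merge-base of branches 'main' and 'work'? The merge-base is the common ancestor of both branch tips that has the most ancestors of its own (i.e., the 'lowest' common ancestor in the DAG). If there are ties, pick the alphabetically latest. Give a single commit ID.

After op 1 (commit): HEAD=main@B [main=B]
After op 2 (branch): HEAD=main@B [main=B work=B]
After op 3 (commit): HEAD=main@C [main=C work=B]
After op 4 (commit): HEAD=main@D [main=D work=B]
After op 5 (checkout): HEAD=work@B [main=D work=B]
After op 6 (commit): HEAD=work@E [main=D work=E]
After op 7 (branch): HEAD=work@E [feat=E main=D work=E]
After op 8 (checkout): HEAD=main@D [feat=E main=D work=E]
ancestors(main=D): ['A', 'B', 'C', 'D']
ancestors(work=E): ['A', 'B', 'E']
common: ['A', 'B']

Answer: B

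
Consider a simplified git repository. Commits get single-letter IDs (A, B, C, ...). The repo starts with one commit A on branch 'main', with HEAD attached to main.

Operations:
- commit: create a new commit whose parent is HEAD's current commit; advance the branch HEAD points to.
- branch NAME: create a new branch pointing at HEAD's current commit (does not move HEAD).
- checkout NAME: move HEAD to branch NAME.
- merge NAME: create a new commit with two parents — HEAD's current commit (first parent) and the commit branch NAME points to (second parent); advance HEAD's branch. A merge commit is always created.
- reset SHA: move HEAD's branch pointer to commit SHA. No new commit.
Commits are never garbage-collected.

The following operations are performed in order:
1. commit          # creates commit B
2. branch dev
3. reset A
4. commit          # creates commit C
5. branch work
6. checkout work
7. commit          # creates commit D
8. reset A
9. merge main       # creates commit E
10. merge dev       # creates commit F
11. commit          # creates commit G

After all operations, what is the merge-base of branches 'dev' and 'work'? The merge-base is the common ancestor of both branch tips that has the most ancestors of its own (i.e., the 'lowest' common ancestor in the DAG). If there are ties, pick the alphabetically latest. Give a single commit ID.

Answer: B

Derivation:
After op 1 (commit): HEAD=main@B [main=B]
After op 2 (branch): HEAD=main@B [dev=B main=B]
After op 3 (reset): HEAD=main@A [dev=B main=A]
After op 4 (commit): HEAD=main@C [dev=B main=C]
After op 5 (branch): HEAD=main@C [dev=B main=C work=C]
After op 6 (checkout): HEAD=work@C [dev=B main=C work=C]
After op 7 (commit): HEAD=work@D [dev=B main=C work=D]
After op 8 (reset): HEAD=work@A [dev=B main=C work=A]
After op 9 (merge): HEAD=work@E [dev=B main=C work=E]
After op 10 (merge): HEAD=work@F [dev=B main=C work=F]
After op 11 (commit): HEAD=work@G [dev=B main=C work=G]
ancestors(dev=B): ['A', 'B']
ancestors(work=G): ['A', 'B', 'C', 'E', 'F', 'G']
common: ['A', 'B']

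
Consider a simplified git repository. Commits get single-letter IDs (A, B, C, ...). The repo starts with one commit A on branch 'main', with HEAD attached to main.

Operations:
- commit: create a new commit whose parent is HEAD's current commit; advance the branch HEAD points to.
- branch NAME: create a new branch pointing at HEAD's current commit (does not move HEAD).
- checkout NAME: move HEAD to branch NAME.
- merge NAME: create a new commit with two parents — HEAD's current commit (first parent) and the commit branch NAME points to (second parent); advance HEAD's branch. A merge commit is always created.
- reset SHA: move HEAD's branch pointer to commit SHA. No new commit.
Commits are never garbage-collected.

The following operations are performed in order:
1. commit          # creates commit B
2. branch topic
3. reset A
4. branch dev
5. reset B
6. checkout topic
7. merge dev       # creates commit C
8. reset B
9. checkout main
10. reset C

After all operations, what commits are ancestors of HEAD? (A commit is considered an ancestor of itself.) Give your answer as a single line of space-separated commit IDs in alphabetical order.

Answer: A B C

Derivation:
After op 1 (commit): HEAD=main@B [main=B]
After op 2 (branch): HEAD=main@B [main=B topic=B]
After op 3 (reset): HEAD=main@A [main=A topic=B]
After op 4 (branch): HEAD=main@A [dev=A main=A topic=B]
After op 5 (reset): HEAD=main@B [dev=A main=B topic=B]
After op 6 (checkout): HEAD=topic@B [dev=A main=B topic=B]
After op 7 (merge): HEAD=topic@C [dev=A main=B topic=C]
After op 8 (reset): HEAD=topic@B [dev=A main=B topic=B]
After op 9 (checkout): HEAD=main@B [dev=A main=B topic=B]
After op 10 (reset): HEAD=main@C [dev=A main=C topic=B]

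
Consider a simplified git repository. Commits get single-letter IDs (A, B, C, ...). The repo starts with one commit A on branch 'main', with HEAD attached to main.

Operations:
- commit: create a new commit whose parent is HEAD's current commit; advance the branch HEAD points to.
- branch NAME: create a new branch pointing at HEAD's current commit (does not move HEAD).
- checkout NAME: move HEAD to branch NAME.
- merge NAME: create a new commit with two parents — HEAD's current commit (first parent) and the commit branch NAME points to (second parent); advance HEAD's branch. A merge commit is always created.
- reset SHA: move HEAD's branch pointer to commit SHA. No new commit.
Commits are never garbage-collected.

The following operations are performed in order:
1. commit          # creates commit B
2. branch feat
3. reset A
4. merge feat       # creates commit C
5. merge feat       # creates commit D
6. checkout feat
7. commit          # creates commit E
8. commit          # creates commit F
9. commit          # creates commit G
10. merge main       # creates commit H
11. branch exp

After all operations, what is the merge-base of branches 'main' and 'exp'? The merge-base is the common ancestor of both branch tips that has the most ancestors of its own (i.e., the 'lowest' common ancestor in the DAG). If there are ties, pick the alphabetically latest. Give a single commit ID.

Answer: D

Derivation:
After op 1 (commit): HEAD=main@B [main=B]
After op 2 (branch): HEAD=main@B [feat=B main=B]
After op 3 (reset): HEAD=main@A [feat=B main=A]
After op 4 (merge): HEAD=main@C [feat=B main=C]
After op 5 (merge): HEAD=main@D [feat=B main=D]
After op 6 (checkout): HEAD=feat@B [feat=B main=D]
After op 7 (commit): HEAD=feat@E [feat=E main=D]
After op 8 (commit): HEAD=feat@F [feat=F main=D]
After op 9 (commit): HEAD=feat@G [feat=G main=D]
After op 10 (merge): HEAD=feat@H [feat=H main=D]
After op 11 (branch): HEAD=feat@H [exp=H feat=H main=D]
ancestors(main=D): ['A', 'B', 'C', 'D']
ancestors(exp=H): ['A', 'B', 'C', 'D', 'E', 'F', 'G', 'H']
common: ['A', 'B', 'C', 'D']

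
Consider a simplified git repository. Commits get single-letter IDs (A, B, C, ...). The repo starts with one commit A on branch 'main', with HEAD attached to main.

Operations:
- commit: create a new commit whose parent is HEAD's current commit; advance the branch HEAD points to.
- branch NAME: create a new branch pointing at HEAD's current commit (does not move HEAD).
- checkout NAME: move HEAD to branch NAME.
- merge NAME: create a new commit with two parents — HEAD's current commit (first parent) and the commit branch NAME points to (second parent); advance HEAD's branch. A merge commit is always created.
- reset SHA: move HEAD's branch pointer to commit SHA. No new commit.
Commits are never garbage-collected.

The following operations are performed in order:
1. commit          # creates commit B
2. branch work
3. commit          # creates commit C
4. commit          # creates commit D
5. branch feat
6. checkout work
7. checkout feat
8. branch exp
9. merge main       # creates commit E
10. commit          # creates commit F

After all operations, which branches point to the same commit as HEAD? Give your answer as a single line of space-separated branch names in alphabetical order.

Answer: feat

Derivation:
After op 1 (commit): HEAD=main@B [main=B]
After op 2 (branch): HEAD=main@B [main=B work=B]
After op 3 (commit): HEAD=main@C [main=C work=B]
After op 4 (commit): HEAD=main@D [main=D work=B]
After op 5 (branch): HEAD=main@D [feat=D main=D work=B]
After op 6 (checkout): HEAD=work@B [feat=D main=D work=B]
After op 7 (checkout): HEAD=feat@D [feat=D main=D work=B]
After op 8 (branch): HEAD=feat@D [exp=D feat=D main=D work=B]
After op 9 (merge): HEAD=feat@E [exp=D feat=E main=D work=B]
After op 10 (commit): HEAD=feat@F [exp=D feat=F main=D work=B]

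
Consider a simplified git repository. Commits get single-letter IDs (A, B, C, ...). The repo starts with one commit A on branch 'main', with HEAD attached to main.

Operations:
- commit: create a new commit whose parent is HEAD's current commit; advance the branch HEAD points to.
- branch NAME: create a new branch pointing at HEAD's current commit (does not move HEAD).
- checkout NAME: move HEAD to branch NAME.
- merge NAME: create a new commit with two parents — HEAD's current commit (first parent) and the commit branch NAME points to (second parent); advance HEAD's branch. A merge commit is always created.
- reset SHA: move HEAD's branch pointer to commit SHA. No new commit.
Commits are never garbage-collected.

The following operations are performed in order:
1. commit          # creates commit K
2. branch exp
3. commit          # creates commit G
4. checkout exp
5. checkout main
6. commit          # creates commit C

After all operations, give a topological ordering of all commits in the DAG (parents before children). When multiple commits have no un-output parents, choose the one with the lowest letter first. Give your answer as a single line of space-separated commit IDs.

Answer: A K G C

Derivation:
After op 1 (commit): HEAD=main@K [main=K]
After op 2 (branch): HEAD=main@K [exp=K main=K]
After op 3 (commit): HEAD=main@G [exp=K main=G]
After op 4 (checkout): HEAD=exp@K [exp=K main=G]
After op 5 (checkout): HEAD=main@G [exp=K main=G]
After op 6 (commit): HEAD=main@C [exp=K main=C]
commit A: parents=[]
commit C: parents=['G']
commit G: parents=['K']
commit K: parents=['A']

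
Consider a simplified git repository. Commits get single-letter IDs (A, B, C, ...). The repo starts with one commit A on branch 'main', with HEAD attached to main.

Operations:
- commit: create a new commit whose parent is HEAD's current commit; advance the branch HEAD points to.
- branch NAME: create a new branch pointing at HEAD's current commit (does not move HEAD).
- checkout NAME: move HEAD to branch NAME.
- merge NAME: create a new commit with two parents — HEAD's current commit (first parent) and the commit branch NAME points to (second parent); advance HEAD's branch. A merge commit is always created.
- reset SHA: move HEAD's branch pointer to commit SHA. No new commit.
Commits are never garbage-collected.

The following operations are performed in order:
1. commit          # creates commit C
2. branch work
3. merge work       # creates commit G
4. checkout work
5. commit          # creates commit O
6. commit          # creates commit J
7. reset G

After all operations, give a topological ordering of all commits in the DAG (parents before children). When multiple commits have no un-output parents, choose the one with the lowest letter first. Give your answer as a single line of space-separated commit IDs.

Answer: A C G O J

Derivation:
After op 1 (commit): HEAD=main@C [main=C]
After op 2 (branch): HEAD=main@C [main=C work=C]
After op 3 (merge): HEAD=main@G [main=G work=C]
After op 4 (checkout): HEAD=work@C [main=G work=C]
After op 5 (commit): HEAD=work@O [main=G work=O]
After op 6 (commit): HEAD=work@J [main=G work=J]
After op 7 (reset): HEAD=work@G [main=G work=G]
commit A: parents=[]
commit C: parents=['A']
commit G: parents=['C', 'C']
commit J: parents=['O']
commit O: parents=['C']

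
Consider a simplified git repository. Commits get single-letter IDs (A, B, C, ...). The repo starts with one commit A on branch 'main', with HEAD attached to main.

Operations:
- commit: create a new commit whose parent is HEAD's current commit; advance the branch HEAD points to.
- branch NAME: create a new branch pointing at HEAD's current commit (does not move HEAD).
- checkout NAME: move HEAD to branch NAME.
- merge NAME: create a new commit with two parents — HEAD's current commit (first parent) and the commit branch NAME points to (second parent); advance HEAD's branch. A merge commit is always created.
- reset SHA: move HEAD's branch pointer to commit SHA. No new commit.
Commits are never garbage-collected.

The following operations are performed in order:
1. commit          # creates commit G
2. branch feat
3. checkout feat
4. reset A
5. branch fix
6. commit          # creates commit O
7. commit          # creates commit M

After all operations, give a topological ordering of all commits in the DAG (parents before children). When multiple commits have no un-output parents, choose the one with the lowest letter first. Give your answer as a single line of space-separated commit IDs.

Answer: A G O M

Derivation:
After op 1 (commit): HEAD=main@G [main=G]
After op 2 (branch): HEAD=main@G [feat=G main=G]
After op 3 (checkout): HEAD=feat@G [feat=G main=G]
After op 4 (reset): HEAD=feat@A [feat=A main=G]
After op 5 (branch): HEAD=feat@A [feat=A fix=A main=G]
After op 6 (commit): HEAD=feat@O [feat=O fix=A main=G]
After op 7 (commit): HEAD=feat@M [feat=M fix=A main=G]
commit A: parents=[]
commit G: parents=['A']
commit M: parents=['O']
commit O: parents=['A']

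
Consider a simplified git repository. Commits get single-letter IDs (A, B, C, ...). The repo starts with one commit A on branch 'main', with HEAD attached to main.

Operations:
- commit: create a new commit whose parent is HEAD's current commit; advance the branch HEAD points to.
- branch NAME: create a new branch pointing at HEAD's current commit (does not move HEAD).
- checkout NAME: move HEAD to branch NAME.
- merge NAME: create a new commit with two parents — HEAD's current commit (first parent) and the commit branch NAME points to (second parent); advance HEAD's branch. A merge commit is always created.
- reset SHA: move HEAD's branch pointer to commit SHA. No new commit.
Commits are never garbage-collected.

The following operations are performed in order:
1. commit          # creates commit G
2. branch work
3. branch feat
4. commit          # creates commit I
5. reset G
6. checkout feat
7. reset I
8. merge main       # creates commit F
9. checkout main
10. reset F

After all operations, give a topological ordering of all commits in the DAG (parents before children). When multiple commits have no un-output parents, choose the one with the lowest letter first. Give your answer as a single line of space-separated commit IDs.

After op 1 (commit): HEAD=main@G [main=G]
After op 2 (branch): HEAD=main@G [main=G work=G]
After op 3 (branch): HEAD=main@G [feat=G main=G work=G]
After op 4 (commit): HEAD=main@I [feat=G main=I work=G]
After op 5 (reset): HEAD=main@G [feat=G main=G work=G]
After op 6 (checkout): HEAD=feat@G [feat=G main=G work=G]
After op 7 (reset): HEAD=feat@I [feat=I main=G work=G]
After op 8 (merge): HEAD=feat@F [feat=F main=G work=G]
After op 9 (checkout): HEAD=main@G [feat=F main=G work=G]
After op 10 (reset): HEAD=main@F [feat=F main=F work=G]
commit A: parents=[]
commit F: parents=['I', 'G']
commit G: parents=['A']
commit I: parents=['G']

Answer: A G I F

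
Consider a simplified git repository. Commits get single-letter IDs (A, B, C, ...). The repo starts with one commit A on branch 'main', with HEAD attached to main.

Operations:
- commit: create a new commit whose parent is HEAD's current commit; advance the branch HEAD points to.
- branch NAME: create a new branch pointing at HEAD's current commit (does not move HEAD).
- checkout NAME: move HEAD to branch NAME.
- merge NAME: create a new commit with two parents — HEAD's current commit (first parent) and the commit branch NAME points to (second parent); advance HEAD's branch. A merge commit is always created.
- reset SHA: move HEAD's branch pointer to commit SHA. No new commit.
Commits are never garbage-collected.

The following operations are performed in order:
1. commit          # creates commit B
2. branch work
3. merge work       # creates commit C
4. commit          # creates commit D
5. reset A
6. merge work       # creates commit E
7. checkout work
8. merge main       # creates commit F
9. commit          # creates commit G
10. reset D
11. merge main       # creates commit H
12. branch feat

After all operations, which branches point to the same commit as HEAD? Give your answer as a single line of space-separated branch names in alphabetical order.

After op 1 (commit): HEAD=main@B [main=B]
After op 2 (branch): HEAD=main@B [main=B work=B]
After op 3 (merge): HEAD=main@C [main=C work=B]
After op 4 (commit): HEAD=main@D [main=D work=B]
After op 5 (reset): HEAD=main@A [main=A work=B]
After op 6 (merge): HEAD=main@E [main=E work=B]
After op 7 (checkout): HEAD=work@B [main=E work=B]
After op 8 (merge): HEAD=work@F [main=E work=F]
After op 9 (commit): HEAD=work@G [main=E work=G]
After op 10 (reset): HEAD=work@D [main=E work=D]
After op 11 (merge): HEAD=work@H [main=E work=H]
After op 12 (branch): HEAD=work@H [feat=H main=E work=H]

Answer: feat work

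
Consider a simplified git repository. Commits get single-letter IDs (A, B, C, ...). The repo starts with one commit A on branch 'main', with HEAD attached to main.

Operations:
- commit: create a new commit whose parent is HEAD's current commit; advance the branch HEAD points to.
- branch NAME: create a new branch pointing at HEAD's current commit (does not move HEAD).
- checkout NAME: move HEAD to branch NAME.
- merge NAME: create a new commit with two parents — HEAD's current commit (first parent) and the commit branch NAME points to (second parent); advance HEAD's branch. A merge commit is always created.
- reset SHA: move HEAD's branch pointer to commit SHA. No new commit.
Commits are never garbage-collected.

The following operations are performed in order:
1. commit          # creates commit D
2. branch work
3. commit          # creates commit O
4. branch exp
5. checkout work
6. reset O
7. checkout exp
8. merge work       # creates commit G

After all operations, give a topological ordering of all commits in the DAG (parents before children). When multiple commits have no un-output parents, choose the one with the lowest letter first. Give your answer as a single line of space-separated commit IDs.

Answer: A D O G

Derivation:
After op 1 (commit): HEAD=main@D [main=D]
After op 2 (branch): HEAD=main@D [main=D work=D]
After op 3 (commit): HEAD=main@O [main=O work=D]
After op 4 (branch): HEAD=main@O [exp=O main=O work=D]
After op 5 (checkout): HEAD=work@D [exp=O main=O work=D]
After op 6 (reset): HEAD=work@O [exp=O main=O work=O]
After op 7 (checkout): HEAD=exp@O [exp=O main=O work=O]
After op 8 (merge): HEAD=exp@G [exp=G main=O work=O]
commit A: parents=[]
commit D: parents=['A']
commit G: parents=['O', 'O']
commit O: parents=['D']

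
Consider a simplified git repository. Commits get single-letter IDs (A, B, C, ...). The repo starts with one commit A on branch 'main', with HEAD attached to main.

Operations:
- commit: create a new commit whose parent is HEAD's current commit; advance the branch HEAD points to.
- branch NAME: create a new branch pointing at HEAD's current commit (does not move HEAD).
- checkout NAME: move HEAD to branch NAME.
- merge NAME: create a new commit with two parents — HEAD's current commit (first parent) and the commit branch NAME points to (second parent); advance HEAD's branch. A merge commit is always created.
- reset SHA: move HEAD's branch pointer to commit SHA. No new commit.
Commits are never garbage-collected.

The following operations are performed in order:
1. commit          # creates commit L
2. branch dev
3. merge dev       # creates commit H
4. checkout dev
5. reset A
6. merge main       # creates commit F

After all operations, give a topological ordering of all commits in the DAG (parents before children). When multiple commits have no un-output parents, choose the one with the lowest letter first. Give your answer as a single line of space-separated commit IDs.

After op 1 (commit): HEAD=main@L [main=L]
After op 2 (branch): HEAD=main@L [dev=L main=L]
After op 3 (merge): HEAD=main@H [dev=L main=H]
After op 4 (checkout): HEAD=dev@L [dev=L main=H]
After op 5 (reset): HEAD=dev@A [dev=A main=H]
After op 6 (merge): HEAD=dev@F [dev=F main=H]
commit A: parents=[]
commit F: parents=['A', 'H']
commit H: parents=['L', 'L']
commit L: parents=['A']

Answer: A L H F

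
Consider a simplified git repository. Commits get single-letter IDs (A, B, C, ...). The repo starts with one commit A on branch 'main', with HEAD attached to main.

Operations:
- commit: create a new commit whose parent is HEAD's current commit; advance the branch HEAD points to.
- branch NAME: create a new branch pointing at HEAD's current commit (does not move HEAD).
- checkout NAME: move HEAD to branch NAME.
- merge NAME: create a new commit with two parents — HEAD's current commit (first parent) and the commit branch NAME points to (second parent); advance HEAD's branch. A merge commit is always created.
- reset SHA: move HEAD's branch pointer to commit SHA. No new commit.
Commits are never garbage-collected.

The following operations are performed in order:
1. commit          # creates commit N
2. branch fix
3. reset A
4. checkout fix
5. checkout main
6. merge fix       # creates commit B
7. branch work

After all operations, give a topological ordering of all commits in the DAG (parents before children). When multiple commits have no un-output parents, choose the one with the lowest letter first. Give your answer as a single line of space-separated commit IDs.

After op 1 (commit): HEAD=main@N [main=N]
After op 2 (branch): HEAD=main@N [fix=N main=N]
After op 3 (reset): HEAD=main@A [fix=N main=A]
After op 4 (checkout): HEAD=fix@N [fix=N main=A]
After op 5 (checkout): HEAD=main@A [fix=N main=A]
After op 6 (merge): HEAD=main@B [fix=N main=B]
After op 7 (branch): HEAD=main@B [fix=N main=B work=B]
commit A: parents=[]
commit B: parents=['A', 'N']
commit N: parents=['A']

Answer: A N B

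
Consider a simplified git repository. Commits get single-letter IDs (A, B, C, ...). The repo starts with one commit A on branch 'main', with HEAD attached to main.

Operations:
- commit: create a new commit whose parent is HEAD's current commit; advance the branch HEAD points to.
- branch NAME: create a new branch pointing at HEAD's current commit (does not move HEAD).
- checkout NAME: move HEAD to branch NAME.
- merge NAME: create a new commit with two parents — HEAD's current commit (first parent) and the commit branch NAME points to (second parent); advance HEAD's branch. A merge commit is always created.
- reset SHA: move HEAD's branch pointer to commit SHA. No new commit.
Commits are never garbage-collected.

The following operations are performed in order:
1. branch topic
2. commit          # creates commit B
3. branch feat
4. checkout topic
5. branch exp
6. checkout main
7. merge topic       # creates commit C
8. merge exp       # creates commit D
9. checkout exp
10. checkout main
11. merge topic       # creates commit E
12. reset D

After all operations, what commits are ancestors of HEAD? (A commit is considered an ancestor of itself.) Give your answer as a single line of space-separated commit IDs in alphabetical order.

After op 1 (branch): HEAD=main@A [main=A topic=A]
After op 2 (commit): HEAD=main@B [main=B topic=A]
After op 3 (branch): HEAD=main@B [feat=B main=B topic=A]
After op 4 (checkout): HEAD=topic@A [feat=B main=B topic=A]
After op 5 (branch): HEAD=topic@A [exp=A feat=B main=B topic=A]
After op 6 (checkout): HEAD=main@B [exp=A feat=B main=B topic=A]
After op 7 (merge): HEAD=main@C [exp=A feat=B main=C topic=A]
After op 8 (merge): HEAD=main@D [exp=A feat=B main=D topic=A]
After op 9 (checkout): HEAD=exp@A [exp=A feat=B main=D topic=A]
After op 10 (checkout): HEAD=main@D [exp=A feat=B main=D topic=A]
After op 11 (merge): HEAD=main@E [exp=A feat=B main=E topic=A]
After op 12 (reset): HEAD=main@D [exp=A feat=B main=D topic=A]

Answer: A B C D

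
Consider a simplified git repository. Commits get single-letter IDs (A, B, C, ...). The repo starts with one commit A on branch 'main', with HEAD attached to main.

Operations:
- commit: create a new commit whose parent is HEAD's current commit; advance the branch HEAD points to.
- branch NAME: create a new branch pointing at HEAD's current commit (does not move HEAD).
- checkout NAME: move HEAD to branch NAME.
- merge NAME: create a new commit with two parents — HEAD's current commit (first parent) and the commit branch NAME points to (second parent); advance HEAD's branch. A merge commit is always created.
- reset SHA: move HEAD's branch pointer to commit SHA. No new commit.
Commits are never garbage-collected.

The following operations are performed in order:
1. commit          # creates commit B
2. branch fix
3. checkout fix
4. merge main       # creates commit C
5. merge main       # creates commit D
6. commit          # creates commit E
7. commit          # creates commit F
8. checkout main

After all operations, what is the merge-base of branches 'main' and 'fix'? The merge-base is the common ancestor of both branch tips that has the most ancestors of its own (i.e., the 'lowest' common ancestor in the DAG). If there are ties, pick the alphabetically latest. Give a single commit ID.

Answer: B

Derivation:
After op 1 (commit): HEAD=main@B [main=B]
After op 2 (branch): HEAD=main@B [fix=B main=B]
After op 3 (checkout): HEAD=fix@B [fix=B main=B]
After op 4 (merge): HEAD=fix@C [fix=C main=B]
After op 5 (merge): HEAD=fix@D [fix=D main=B]
After op 6 (commit): HEAD=fix@E [fix=E main=B]
After op 7 (commit): HEAD=fix@F [fix=F main=B]
After op 8 (checkout): HEAD=main@B [fix=F main=B]
ancestors(main=B): ['A', 'B']
ancestors(fix=F): ['A', 'B', 'C', 'D', 'E', 'F']
common: ['A', 'B']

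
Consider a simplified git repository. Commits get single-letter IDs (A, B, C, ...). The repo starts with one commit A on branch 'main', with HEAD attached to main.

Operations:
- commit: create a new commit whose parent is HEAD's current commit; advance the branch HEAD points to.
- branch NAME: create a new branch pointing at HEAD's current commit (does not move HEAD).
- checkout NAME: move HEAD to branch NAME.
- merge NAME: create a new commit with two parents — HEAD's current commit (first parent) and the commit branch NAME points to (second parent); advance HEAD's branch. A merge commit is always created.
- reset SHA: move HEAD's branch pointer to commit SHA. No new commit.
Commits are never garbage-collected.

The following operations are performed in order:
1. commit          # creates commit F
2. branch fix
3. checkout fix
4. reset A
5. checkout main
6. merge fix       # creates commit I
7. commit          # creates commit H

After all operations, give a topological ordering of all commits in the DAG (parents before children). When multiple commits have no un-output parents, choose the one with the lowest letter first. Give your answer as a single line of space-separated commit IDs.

After op 1 (commit): HEAD=main@F [main=F]
After op 2 (branch): HEAD=main@F [fix=F main=F]
After op 3 (checkout): HEAD=fix@F [fix=F main=F]
After op 4 (reset): HEAD=fix@A [fix=A main=F]
After op 5 (checkout): HEAD=main@F [fix=A main=F]
After op 6 (merge): HEAD=main@I [fix=A main=I]
After op 7 (commit): HEAD=main@H [fix=A main=H]
commit A: parents=[]
commit F: parents=['A']
commit H: parents=['I']
commit I: parents=['F', 'A']

Answer: A F I H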